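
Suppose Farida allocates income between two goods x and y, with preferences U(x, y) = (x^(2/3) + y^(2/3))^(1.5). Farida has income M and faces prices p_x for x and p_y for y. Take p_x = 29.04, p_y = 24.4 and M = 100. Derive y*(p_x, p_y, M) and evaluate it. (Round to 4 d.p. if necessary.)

From the CES first-order condition, (y/x)^(1/3) = p_x/p_y.
Hence y/x = (p_x/p_y)^(1/(1/3)), i.e. raised to the 3 power.
Substitute y = (y/x)·x into the budget: x* = M/(p_x + p_y·(y/x)).
Numerically y/x = 1.685856, so x* = 100/(29.04 + 24.4·1.685856) = 1.425 and y* = 1.685856·1.425 = 2.4024.

y* = 2.4024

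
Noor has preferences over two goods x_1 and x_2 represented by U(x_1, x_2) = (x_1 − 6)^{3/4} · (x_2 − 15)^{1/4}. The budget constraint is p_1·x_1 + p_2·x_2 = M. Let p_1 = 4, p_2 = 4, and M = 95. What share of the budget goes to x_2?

Let x_1' = x_1−6, x_2' = x_2−15. MRS = 3·x_2'/x_1' = p_1/p_2.
Substituting into the budget: x_1* = 6 + 0.75·(M − 6·p_1 − 15·p_2)/p_1, and x_2* = 15 + 0.25·(…)/p_2.
Discretionary income = 95 − 6·4 − 15·4 = 11; x_1* = 6 + 0.75·11/4 = 8.0625; x_2* = 15 + 0.25·11/4 = 15.6875.
Expenditure on x_2: 4·15.6875 = 62.75; share = 0.6605.

share on x_2 = 0.6605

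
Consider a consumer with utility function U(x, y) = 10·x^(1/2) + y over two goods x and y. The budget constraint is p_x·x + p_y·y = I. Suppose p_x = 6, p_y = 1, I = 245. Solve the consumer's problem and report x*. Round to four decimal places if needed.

x* = 0.6944

Solve: √x = 5·p_y/p_x, so x*(p_x,p_y) = (5·p_y/p_x)², and y* = (I − p_x·x*)/p_y.
Plugging in: x* = (5·1/6)² = 0.6944.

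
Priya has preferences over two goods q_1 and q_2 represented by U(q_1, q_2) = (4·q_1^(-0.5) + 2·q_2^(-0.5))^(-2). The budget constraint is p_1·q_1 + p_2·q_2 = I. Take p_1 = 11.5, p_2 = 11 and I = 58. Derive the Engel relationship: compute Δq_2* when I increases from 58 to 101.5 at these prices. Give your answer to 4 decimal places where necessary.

MRS = MU_q_1/MU_q_2 = 2·(q_2/q_1)^(1.5). Set equal to p_1/p_2.
Hence q_2/q_1 = ((1/2)·p_1/p_2)^(1/(1.5)), i.e. raised to the 2/3 power.
With the ratio pinned down, the budget gives q_1* = I/(p_1 + p_2·(q_2/q_1)) and q_2* = (q_2/q_1)·q_1*.
Numerically q_2/q_1 = 0.648908, so q_1* = 58/(11.5 + 11·0.648908) = 3.1119 and q_2* = 0.648908·3.1119 = 2.0194.
At I' = 101.5: q_2* = 3.5339. Change: 3.5339 − 2.0194 = 1.5145.

Δq_2* = 1.5145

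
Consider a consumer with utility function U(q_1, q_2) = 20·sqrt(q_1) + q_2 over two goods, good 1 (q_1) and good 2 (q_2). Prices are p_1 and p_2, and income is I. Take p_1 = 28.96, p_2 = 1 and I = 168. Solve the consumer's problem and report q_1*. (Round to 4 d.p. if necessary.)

q_1* = 0.1192

Set MRS = p_1/p_2: 10·q_1^(−1/2) = p_1/p_2.
Solve: √q_1 = 10·p_2/p_1, so q_1*(p_1,p_2) = (10·p_2/p_1)², and q_2* = (I − p_1·q_1*)/p_2.
Plugging in: q_1* = (10·1/28.96)² = 0.1192.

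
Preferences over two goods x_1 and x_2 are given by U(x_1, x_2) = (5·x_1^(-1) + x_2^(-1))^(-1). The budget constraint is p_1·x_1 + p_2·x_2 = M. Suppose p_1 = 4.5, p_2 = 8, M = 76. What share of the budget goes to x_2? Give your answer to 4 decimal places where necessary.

From the CES first-order condition, 5·(x_2/x_1)^(2) = p_1/p_2.
Solve for the ratio: x_2/x_1 = [(1/5)·p_1/p_2]^(0.5).
Substitute x_2 = (x_2/x_1)·x_1 into the budget: x_1* = M/(p_1 + p_2·(x_2/x_1)).
Numerically x_2/x_1 = 0.33541, so x_1* = 76/(4.5 + 8·0.33541) = 10.5801 and x_2* = 0.33541·10.5801 = 3.5487.
Expenditure on x_2: 8·3.5487 = 28.3894; share = 0.3735.

share on x_2 = 0.3735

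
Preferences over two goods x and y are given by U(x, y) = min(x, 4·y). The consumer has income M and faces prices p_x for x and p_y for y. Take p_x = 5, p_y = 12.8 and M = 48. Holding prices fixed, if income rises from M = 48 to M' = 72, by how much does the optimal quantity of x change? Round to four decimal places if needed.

Δx* = 2.9268

Leontief preferences: the optimum is at the kink where x/4 = y/1, i.e. y = (1/4)·x.
Budget: p_x·x + p_y·(1/4)·x = M, so (4·p_x + p_y)·x = 4·M.
Demand: x*(p_x,p_y,M) = 4·M/(4·p_x + p_y), y* = M/(4·p_x + p_y).
Here 4·5 + 12.8 = 32.8, giving x* = 5.8537.
At M' = 72: x* = 8.7805. Change: 8.7805 − 5.8537 = 2.9268.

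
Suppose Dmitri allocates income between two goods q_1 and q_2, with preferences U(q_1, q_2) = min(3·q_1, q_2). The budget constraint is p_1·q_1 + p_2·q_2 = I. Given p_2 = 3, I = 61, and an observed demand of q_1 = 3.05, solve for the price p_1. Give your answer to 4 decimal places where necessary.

Leontief preferences: the optimum is at the kink where q_1/1 = q_2/3, i.e. q_2 = 3·q_1.
Budget: p_1·q_1 + p_2·3·q_1 = I, so (p_1 + 3·p_2)·q_1 = I.
Demand: q_1*(p_1,p_2,I) = I/(p_1 + 3·p_2), q_2* = 3·I/(p_1 + 3·p_2).
Set q_1* = 3.05 in the demand function and solve for p_1: p_1 = 11.

p_1 = 11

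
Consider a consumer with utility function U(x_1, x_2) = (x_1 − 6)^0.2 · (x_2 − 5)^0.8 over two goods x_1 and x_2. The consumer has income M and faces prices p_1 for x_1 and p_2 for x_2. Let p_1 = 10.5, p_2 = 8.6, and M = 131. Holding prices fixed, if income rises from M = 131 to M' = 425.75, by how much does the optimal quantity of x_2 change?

Δx_2* = 27.4186

MRS = (1/4)·(x_2−5)/(x_1−6). Tangency with p_1/p_2 gives x_2−5 = 4·(p_1/p_2)·(x_1−6).
After buying the subsistence bundle (6, 5), a share 0.2 of the remaining income goes to x_1: x_1* = 6 + 0.2·(M − 6p_1 − 5p_2)/p_1.
Discretionary income = 131 − 6·10.5 − 5·8.6 = 25; x_2* = 5 + 0.8·25/8.6 = 7.3256.
At M' = 425.75: x_2* = 34.7442. Change: 34.7442 − 7.3256 = 27.4186.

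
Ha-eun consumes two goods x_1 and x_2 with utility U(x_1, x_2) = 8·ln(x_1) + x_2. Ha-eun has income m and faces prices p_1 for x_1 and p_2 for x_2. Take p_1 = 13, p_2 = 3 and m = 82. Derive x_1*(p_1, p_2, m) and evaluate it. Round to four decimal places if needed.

So x_1*(p_1,p_2) = 8·p_2/p_1, independent of income; and x_2* = (m − 8·p_2)/p_2.
At the given prices: x_1* = 8·3/13 = 1.8462.

x_1* = 1.8462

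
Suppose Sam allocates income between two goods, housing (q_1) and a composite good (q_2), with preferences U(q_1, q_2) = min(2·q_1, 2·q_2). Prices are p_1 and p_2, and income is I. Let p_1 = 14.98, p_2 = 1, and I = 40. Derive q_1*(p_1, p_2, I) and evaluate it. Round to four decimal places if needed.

Demand: q_1*(p_1,p_2,I) = 2·I/(2·p_1 + 2·p_2), q_2* = 2·I/(2·p_1 + 2·p_2).
Here 2·14.98 + 2·1 = 31.96, giving q_1* = 2.5031.

q_1* = 2.5031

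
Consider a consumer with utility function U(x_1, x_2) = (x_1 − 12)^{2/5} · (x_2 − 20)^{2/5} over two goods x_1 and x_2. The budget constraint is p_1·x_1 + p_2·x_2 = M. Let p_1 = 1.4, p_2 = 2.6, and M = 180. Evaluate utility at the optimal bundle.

V = 14.8463

This is Cobb-Douglas in (x_1−12, x_2−20): tangency gives 0.4·p_2·(x_2−20) = 0.4·p_1·(x_1−12).
Substituting into the budget: x_1* = 12 + 0.5·(M − 12·p_1 − 20·p_2)/p_1, and x_2* = 20 + 0.5·(…)/p_2.
Discretionary income = 180 − 12·1.4 − 20·2.6 = 111.2; x_1* = 12 + 0.5·111.2/1.4 = 51.7143; x_2* = 20 + 0.5·111.2/2.6 = 41.3846.
Utility at the optimum: U(51.7143, 41.3846) = 14.8463.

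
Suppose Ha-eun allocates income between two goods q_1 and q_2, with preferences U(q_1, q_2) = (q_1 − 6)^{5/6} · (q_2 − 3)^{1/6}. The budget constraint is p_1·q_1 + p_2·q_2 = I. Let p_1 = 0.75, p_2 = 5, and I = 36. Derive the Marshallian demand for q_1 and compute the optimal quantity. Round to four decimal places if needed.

MRS = 5·(q_2−3)/(q_1−6). Tangency with p_1/p_2 gives q_2−3 = (1/5)·(p_1/p_2)·(q_1−6).
Substituting into the budget: q_1* = 6 + 5/6·(I − 6·p_1 − 3·p_2)/p_1, and q_2* = 3 + 1/6·(…)/p_2.
Discretionary income = 36 − 6·0.75 − 3·5 = 16.5; q_1* = 6 + 5/6·16.5/0.75 = 24.3333.

q_1* = 24.3333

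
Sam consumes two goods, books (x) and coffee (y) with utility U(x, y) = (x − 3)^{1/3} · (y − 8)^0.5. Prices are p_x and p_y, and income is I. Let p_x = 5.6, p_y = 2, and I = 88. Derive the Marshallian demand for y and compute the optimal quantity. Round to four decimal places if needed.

MRS = (2/3)·(y−8)/(x−3). Tangency with p_x/p_y gives y−8 = (3/2)·(p_x/p_y)·(x−3).
Substituting into the budget: x* = 3 + 0.4·(I − 3·p_x − 8·p_y)/p_x, and y* = 8 + 0.6·(…)/p_y.
Discretionary income = 88 − 3·5.6 − 8·2 = 55.2; y* = 8 + 0.6·55.2/2 = 24.56.

y* = 24.56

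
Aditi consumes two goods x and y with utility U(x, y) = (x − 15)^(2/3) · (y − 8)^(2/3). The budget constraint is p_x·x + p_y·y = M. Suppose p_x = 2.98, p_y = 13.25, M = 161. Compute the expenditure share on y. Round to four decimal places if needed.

share on y = 0.6904

MRS = (y−8)/(x−15). Tangency with p_x/p_y gives y−8 = (p_x/p_y)·(x−15).
After buying the subsistence bundle (15, 8), a share 0.5 of the remaining income goes to x: x* = 15 + 0.5·(M − 15p_x − 8p_y)/p_x.
Discretionary income = 161 − 15·2.98 − 8·13.25 = 10.3; x* = 15 + 0.5·10.3/2.98 = 16.7282; y* = 8 + 0.5·10.3/13.25 = 8.3887.
Expenditure on y: 13.25·8.3887 = 111.15; share = 0.6904.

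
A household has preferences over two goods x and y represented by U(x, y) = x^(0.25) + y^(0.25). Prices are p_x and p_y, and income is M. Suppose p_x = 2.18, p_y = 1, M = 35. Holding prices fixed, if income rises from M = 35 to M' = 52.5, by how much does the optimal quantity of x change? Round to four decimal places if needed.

Numerically y/x = 2.826671, so x* = 35/(2.18 + 1·2.826671) = 6.9907.
At M' = 52.5: x* = 10.486. Change: 10.486 − 6.9907 = 3.4953.

Δx* = 3.4953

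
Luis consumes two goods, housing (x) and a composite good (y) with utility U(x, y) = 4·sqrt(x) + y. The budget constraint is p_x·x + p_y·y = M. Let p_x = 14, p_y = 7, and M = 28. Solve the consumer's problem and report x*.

x* = 1

Utility is quasi-linear in y; the FOC for x is 2/√x = p_x/p_y.
Solve: √x = 2·p_y/p_x, so x*(p_x,p_y) = (2·p_y/p_x)², and y* = (M − p_x·x*)/p_y.
Plugging in: x* = (2·7/14)² = 1.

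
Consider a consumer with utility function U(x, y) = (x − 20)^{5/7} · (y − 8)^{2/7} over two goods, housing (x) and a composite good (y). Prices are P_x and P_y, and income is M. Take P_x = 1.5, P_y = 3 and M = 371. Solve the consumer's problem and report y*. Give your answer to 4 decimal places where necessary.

y* = 38.1905

Let x' = x−20, y' = y−8. MRS = (5/2)·y'/x' = P_x/P_y.
After buying the subsistence bundle (20, 8), a share 5/7 of the remaining income goes to x: x* = 20 + 5/7·(M − 20P_x − 8P_y)/P_x.
Discretionary income = 371 − 20·1.5 − 8·3 = 317; y* = 8 + 2/7·317/3 = 38.1905.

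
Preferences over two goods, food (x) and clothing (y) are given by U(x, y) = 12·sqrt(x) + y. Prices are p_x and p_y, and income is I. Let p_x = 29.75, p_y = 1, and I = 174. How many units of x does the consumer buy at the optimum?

Plugging in: x* = (6·1/29.75)² = 0.0407.

x* = 0.0407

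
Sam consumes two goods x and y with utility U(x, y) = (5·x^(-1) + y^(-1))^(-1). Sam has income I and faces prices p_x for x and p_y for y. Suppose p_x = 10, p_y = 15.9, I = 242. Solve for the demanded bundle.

x* = 15.474, y* = 5.4881

MU_x ∝ 5·x^(-2), MU_y ∝ y^(-2), so MRS = 5·(y/x)^(2) = p_x/p_y.
Solve for the ratio: y/x = [(1/5)·p_x/p_y]^(0.5).
Substitute y = (y/x)·x into the budget: x* = I/(p_x + p_y·(y/x)).
Numerically y/x = 0.354663, so x* = 242/(10 + 15.9·0.354663) = 15.474 and y* = 0.354663·15.474 = 5.4881.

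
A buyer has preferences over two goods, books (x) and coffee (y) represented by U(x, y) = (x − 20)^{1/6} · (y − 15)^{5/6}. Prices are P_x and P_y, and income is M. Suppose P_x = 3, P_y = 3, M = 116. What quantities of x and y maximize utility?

Discretionary income = 116 − 20·3 − 15·3 = 11; x* = 20 + 1/6·11/3 = 20.6111; y* = 15 + 5/6·11/3 = 18.0556.

x* = 20.6111, y* = 18.0556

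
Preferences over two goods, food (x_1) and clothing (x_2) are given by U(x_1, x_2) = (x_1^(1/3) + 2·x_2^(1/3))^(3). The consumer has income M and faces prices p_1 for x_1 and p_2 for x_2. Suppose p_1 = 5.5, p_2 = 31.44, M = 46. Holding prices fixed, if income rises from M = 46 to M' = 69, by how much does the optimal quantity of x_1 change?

Δx_1* = 1.9156

From the CES first-order condition, (1/2)·(x_2/x_1)^(2/3) = p_1/p_2.
Hence x_2/x_1 = (2·p_1/p_2)^(1/(2/3)), i.e. raised to the 1.5 power.
Substitute x_2 = (x_2/x_1)·x_1 into the budget: x_1* = M/(p_1 + p_2·(x_2/x_1)).
Numerically x_2/x_1 = 0.20695, so x_1* = 46/(5.5 + 31.44·0.20695) = 3.8313.
At M' = 69: x_1* = 5.7469. Change: 5.7469 − 3.8313 = 1.9156.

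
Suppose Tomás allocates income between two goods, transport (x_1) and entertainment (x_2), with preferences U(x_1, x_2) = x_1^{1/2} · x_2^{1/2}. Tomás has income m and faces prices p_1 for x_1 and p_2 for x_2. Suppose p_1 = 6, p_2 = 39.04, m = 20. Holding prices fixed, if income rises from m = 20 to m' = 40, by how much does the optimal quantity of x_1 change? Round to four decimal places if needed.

The MRS is x_2/x_1. Set MRS = p_1/p_2.
So 0.5·p_2·x_2 = 0.5·p_1·x_1; combined with the budget, a share 0.5 of income goes to x_1.
Demand: x_1*(p_1,p_2,m) = 0.5·m/p_1 and x_2* = 0.5·m/p_2.
At p_1=6, p_2=39.04, m=20: x_1* = 0.5·20/6 = 1.6667.
At m' = 40: x_1* = 3.3333. Change: 3.3333 − 1.6667 = 1.6667.

Δx_1* = 1.6667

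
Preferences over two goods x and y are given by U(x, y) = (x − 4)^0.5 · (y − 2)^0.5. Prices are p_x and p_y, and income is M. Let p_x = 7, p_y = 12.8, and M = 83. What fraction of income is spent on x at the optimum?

share on x = 0.5145

Let x' = x−4, y' = y−2. MRS = y'/x' = p_x/p_y.
Substituting into the budget: x* = 4 + 0.5·(M − 4·p_x − 2·p_y)/p_x, and y* = 2 + 0.5·(…)/p_y.
Discretionary income = 83 − 4·7 − 2·12.8 = 29.4; x* = 4 + 0.5·29.4/7 = 6.1; y* = 2 + 0.5·29.4/12.8 = 3.1484.
Expenditure on x: 7·6.1 = 42.7; share = 0.5145.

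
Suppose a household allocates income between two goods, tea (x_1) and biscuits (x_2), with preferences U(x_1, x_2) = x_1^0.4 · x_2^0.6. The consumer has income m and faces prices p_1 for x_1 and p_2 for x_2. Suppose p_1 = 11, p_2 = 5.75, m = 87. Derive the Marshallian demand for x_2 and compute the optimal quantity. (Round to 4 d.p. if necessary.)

x_2* = 9.0783

Demand: x_1*(p_1,p_2,m) = 0.4·m/p_1 and x_2* = 0.6·m/p_2.
At p_1=11, p_2=5.75, m=87: x_2* = 0.6·87/5.75 = 9.0783.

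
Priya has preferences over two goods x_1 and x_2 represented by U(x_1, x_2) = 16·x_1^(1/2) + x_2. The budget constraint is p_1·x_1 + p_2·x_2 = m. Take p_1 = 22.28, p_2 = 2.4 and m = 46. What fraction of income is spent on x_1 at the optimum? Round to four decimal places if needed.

share on x_1 = 0.3597

MU_x_1 = 8/√x_1, MU_x_2 = 1. Tangency: 8/√x_1 = p_1/p_2.
Solve: √x_1 = 8·p_2/p_1, so x_1*(p_1,p_2) = (8·p_2/p_1)², and x_2* = (m − p_1·x_1*)/p_2.
Plugging in: x_1* = (8·2.4/22.28)² = 0.7426, x_2* = 12.2726.
Expenditure on x_1: 22.28·0.7426 = 16.5458; share = 0.3597.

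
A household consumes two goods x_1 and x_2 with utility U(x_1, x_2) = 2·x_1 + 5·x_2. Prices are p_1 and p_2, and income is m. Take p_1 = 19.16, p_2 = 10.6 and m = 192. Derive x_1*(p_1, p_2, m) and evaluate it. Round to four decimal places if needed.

Linear utility — the consumer picks whichever good has higher MU/price: 2/19.16 = 0.1044 vs 5/10.6 = 0.4717.
x_2 gives more utility per dollar, so spend all income on x_2: x_2* = m/p_2, x_1* = 0.
Numerically: x_1* = 0, x_2* = 18.1132.

x_1* = 0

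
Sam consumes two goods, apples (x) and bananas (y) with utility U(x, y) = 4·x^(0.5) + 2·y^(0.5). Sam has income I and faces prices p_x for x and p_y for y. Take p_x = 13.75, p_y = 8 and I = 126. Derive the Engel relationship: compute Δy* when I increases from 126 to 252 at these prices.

Δy* = 4.7336

MRS = MU_x/MU_y = 2·(y/x)^(0.5). Set equal to p_x/p_y.
Hence y/x = ((1/2)·p_x/p_y)^(1/(0.5)), i.e. raised to the 2 power.
With the ratio pinned down, the budget gives x* = I/(p_x + p_y·(y/x)) and y* = (y/x)·x*.
Numerically y/x = 0.738525, so x* = 126/(13.75 + 8·0.738525) = 6.4095 and y* = 0.738525·6.4095 = 4.7336.
At I' = 252: y* = 9.4672. Change: 9.4672 − 4.7336 = 4.7336.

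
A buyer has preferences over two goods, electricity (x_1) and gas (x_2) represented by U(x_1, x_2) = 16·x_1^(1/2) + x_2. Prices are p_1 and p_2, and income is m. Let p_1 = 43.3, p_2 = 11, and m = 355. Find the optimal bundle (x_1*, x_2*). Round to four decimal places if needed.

Utility is quasi-linear in x_2; the FOC for x_1 is 8/√x_1 = p_1/p_2.
Thus x_1* = (8·p_2/p_1)² — independent of m — with the rest of income spent on x_2.
Plugging in: x_1* = (8·11/43.3)² = 4.1304, x_2* = 16.0141.

x_1* = 4.1304, x_2* = 16.0141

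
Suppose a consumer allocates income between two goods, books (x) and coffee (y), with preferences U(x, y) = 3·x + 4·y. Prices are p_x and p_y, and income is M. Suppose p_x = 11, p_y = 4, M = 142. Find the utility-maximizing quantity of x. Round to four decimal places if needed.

x* = 0

Perfect substitutes: compare marginal utility per dollar. 3/p_x vs 4/p_y → 0.2727 vs 1.
y gives more utility per dollar, so spend all income on y: y* = M/p_y, x* = 0.
Numerically: x* = 0, y* = 35.5.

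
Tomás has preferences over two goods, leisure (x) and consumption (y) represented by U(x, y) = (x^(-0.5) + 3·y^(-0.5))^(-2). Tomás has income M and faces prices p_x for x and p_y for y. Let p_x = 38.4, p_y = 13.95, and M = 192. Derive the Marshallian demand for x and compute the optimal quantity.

Substitute y = (y/x)·x into the budget: x* = M/(p_x + p_y·(y/x)).
Numerically y/x = 4.085566, so x* = 192/(38.4 + 13.95·4.085566) = 2.0127.

x* = 2.0127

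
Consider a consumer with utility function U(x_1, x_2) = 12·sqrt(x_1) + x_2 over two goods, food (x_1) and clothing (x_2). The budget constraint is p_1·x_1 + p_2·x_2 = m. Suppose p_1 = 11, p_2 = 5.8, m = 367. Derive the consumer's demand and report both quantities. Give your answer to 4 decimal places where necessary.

x_1* = 10.0086, x_2* = 44.294

Utility is quasi-linear in x_2; the FOC for x_1 is 6/√x_1 = p_1/p_2.
Solve: √x_1 = 6·p_2/p_1, so x_1*(p_1,p_2) = (6·p_2/p_1)², and x_2* = (m − p_1·x_1*)/p_2.
Plugging in: x_1* = (6·5.8/11)² = 10.0086, x_2* = 44.294.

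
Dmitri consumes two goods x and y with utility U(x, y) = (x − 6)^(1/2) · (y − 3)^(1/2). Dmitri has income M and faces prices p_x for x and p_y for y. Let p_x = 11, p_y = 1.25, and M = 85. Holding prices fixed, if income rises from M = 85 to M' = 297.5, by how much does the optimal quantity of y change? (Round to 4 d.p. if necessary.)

This is Cobb-Douglas in (x−6, y−3): tangency gives 0.5·p_y·(y−3) = 0.5·p_x·(x−6).
After buying the subsistence bundle (6, 3), a share 0.5 of the remaining income goes to x: x* = 6 + 0.5·(M − 6p_x − 3p_y)/p_x.
Discretionary income = 85 − 6·11 − 3·1.25 = 15.25; y* = 3 + 0.5·15.25/1.25 = 9.1.
At M' = 297.5: y* = 94.1. Change: 94.1 − 9.1 = 85.

Δy* = 85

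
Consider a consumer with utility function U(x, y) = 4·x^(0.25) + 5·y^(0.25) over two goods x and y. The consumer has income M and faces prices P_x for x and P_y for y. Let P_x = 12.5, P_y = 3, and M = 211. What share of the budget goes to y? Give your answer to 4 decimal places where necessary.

share on y = 0.6842

From the CES first-order condition, (4/5)·(y/x)^(0.75) = P_x/P_y.
Hence y/x = ((5/4)·P_x/P_y)^(1/(0.75)), i.e. raised to the 4/3 power.
Substitute y = (y/x)·x into the budget: x* = M/(P_x + P_y·(y/x)).
Numerically y/x = 9.028142, so x* = 211/(12.5 + 3·9.028142) = 5.3304 and y* = 9.028142·5.3304 = 48.1234.
Expenditure on y: 3·48.1234 = 144.3703; share = 0.6842.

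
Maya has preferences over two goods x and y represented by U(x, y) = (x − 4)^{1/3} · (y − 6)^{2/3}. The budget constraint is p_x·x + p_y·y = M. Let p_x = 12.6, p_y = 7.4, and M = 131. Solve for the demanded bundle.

x* = 4.9577, y* = 9.2613

After buying the subsistence bundle (4, 6), a share 1/3 of the remaining income goes to x: x* = 4 + 1/3·(M − 4p_x − 6p_y)/p_x.
Discretionary income = 131 − 4·12.6 − 6·7.4 = 36.2; x* = 4 + 1/3·36.2/12.6 = 4.9577; y* = 6 + 2/3·36.2/7.4 = 9.2613.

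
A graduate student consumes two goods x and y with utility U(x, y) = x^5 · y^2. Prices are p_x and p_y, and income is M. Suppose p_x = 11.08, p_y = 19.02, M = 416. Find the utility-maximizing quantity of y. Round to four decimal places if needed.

MU_x/MU_y = (5·y)/(2·x); tangency sets this equal to p_x/p_y.
So 5·p_y·y = 2·p_x·x; combined with the budget, a share 5/7 of income goes to x.
Demand: x*(p_x,p_y,M) = 5/7·M/p_x and y* = 2/7·M/p_y.
At p_x=11.08, p_y=19.02, M=416: y* = 2/7·416/19.02 = 6.2491.

y* = 6.2491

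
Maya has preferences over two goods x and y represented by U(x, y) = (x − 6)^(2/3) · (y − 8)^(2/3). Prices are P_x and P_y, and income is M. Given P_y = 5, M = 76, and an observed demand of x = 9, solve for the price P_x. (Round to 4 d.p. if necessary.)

P_x = 3

Let x' = x−6, y' = y−8. MRS = y'/x' = P_x/P_y.
After buying the subsistence bundle (6, 8), a share 0.5 of the remaining income goes to x: x* = 6 + 0.5·(M − 6P_x − 8P_y)/P_x.
Set x* = 9 in the demand function and solve for P_x: P_x = 3.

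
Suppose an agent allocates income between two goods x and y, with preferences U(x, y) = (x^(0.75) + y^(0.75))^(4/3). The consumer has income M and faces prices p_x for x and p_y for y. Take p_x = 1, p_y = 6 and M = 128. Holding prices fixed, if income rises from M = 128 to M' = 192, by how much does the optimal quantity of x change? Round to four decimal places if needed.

MU_x ∝ x^(-0.25), MU_y ∝ y^(-0.25), so MRS = (y/x)^(0.25) = p_x/p_y.
Solve for the ratio: y/x = [p_x/p_y]^(4).
Substitute y = (y/x)·x into the budget: x* = M/(p_x + p_y·(y/x)).
Numerically y/x = 0.000772, so x* = 128/(1 + 6·0.000772) = 127.4101.
At M' = 192: x* = 191.1152. Change: 191.1152 − 127.4101 = 63.7051.

Δx* = 63.7051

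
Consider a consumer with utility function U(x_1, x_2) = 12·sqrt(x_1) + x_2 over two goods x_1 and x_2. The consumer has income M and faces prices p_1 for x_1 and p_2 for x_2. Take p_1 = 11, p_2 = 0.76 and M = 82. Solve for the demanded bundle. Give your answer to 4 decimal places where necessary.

MU_x_1 = 6/√x_1, MU_x_2 = 1. Tangency: 6/√x_1 = p_1/p_2.
Solve: √x_1 = 6·p_2/p_1, so x_1*(p_1,p_2) = (6·p_2/p_1)², and x_2* = (M − p_1·x_1*)/p_2.
Plugging in: x_1* = (6·0.76/11)² = 0.1718, x_2* = 105.4075.

x_1* = 0.1718, x_2* = 105.4075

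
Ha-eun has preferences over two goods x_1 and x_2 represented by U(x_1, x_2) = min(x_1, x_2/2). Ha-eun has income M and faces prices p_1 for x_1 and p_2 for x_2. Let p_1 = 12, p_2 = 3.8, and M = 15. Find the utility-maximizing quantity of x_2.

Leontief preferences: the optimum is at the kink where x_1/1 = x_2/2, i.e. x_2 = 2·x_1.
Budget: p_1·x_1 + p_2·2·x_1 = M, so (p_1 + 2·p_2)·x_1 = M.
Demand: x_1*(p_1,p_2,M) = M/(p_1 + 2·p_2), x_2* = 2·M/(p_1 + 2·p_2).
Here 12 + 2·3.8 = 19.6, giving x_2* = 1.5306.

x_2* = 1.5306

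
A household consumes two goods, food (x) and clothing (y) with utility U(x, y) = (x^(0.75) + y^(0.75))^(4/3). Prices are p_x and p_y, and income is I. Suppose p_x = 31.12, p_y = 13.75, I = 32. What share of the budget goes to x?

share on x = 0.0794

MRS = MU_x/MU_y = (y/x)^(0.25). Set equal to p_x/p_y.
Solve for the ratio: y/x = [p_x/p_y]^(4).
Substitute y = (y/x)·x into the budget: x* = I/(p_x + p_y·(y/x)).
Numerically y/x = 26.239017, so x* = 32/(31.12 + 13.75·26.239017) = 0.0817 and y* = 26.239017·0.0817 = 2.1425.
Expenditure on x: 31.12·0.0817 = 2.541; share = 0.0794.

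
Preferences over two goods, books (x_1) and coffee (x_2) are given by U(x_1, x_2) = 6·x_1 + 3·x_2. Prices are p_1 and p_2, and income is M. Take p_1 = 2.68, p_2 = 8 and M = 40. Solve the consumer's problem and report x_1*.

Numerically: x_1* = 14.9254, x_2* = 0.

x_1* = 14.9254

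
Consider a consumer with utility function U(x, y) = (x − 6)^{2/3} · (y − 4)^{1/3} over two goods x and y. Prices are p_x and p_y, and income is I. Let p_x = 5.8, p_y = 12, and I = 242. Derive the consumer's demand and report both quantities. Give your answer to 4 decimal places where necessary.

Let x' = x−6, y' = y−4. MRS = 2·y'/x' = p_x/p_y.
After buying the subsistence bundle (6, 4), a share 2/3 of the remaining income goes to x: x* = 6 + 2/3·(I − 6p_x − 4p_y)/p_x.
Discretionary income = 242 − 6·5.8 − 4·12 = 159.2; x* = 6 + 2/3·159.2/5.8 = 24.2989; y* = 4 + 1/3·159.2/12 = 8.4222.

x* = 24.2989, y* = 8.4222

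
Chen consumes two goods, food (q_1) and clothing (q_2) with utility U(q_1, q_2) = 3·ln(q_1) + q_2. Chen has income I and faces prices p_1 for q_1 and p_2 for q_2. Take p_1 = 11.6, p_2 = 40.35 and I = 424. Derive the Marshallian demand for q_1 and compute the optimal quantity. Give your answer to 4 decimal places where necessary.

q_1* = 10.4353

MU_q_1 = 3/q_1, MU_q_2 = 1. Tangency: 3/q_1 = p_1/p_2.
So q_1*(p_1,p_2) = 3·p_2/p_1, independent of income; and q_2* = (I − 3·p_2)/p_2.
At the given prices: q_1* = 3·40.35/11.6 = 10.4353.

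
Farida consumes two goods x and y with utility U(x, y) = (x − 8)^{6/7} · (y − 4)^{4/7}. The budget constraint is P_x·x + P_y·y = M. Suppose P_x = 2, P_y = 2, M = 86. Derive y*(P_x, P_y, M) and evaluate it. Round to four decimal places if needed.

y* = 16.4

Let x' = x−8, y' = y−4. MRS = (3/2)·y'/x' = P_x/P_y.
After buying the subsistence bundle (8, 4), a share 0.6 of the remaining income goes to x: x* = 8 + 0.6·(M − 8P_x − 4P_y)/P_x.
Discretionary income = 86 − 8·2 − 4·2 = 62; y* = 4 + 0.4·62/2 = 16.4.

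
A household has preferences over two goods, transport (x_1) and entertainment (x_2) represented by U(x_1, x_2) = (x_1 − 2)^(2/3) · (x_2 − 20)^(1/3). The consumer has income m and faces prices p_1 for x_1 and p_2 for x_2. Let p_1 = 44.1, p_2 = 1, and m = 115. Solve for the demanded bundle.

Let x_1' = x_1−2, x_2' = x_2−20. MRS = 2·x_2'/x_1' = p_1/p_2.
Substituting into the budget: x_1* = 2 + 2/3·(m − 2·p_1 − 20·p_2)/p_1, and x_2* = 20 + 1/3·(…)/p_2.
Discretionary income = 115 − 2·44.1 − 20·1 = 6.8; x_1* = 2 + 2/3·6.8/44.1 = 2.1028; x_2* = 20 + 1/3·6.8/1 = 22.2667.

x_1* = 2.1028, x_2* = 22.2667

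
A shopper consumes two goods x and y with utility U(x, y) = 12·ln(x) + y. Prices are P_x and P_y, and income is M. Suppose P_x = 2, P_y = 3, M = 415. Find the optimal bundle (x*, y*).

x* = 18, y* = 126.3333

Set MRS = P_x/P_y: (12/x)/1 = P_x/P_y.
So x*(P_x,P_y) = 12·P_y/P_x, independent of income; and y* = (M − 12·P_y)/P_y.
At the given prices: x* = 12·3/2 = 18, and y* = 126.3333.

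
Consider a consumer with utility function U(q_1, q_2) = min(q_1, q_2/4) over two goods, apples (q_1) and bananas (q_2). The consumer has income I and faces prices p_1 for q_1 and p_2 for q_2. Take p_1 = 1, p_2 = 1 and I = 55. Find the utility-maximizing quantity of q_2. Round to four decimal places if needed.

q_2* = 44

Leontief preferences: the optimum is at the kink where q_1/1 = q_2/4, i.e. q_2 = 4·q_1.
Budget: p_1·q_1 + p_2·4·q_1 = I, so (p_1 + 4·p_2)·q_1 = I.
Demand: q_1*(p_1,p_2,I) = I/(p_1 + 4·p_2), q_2* = 4·I/(p_1 + 4·p_2).
Here 1 + 4·1 = 5, giving q_2* = 44.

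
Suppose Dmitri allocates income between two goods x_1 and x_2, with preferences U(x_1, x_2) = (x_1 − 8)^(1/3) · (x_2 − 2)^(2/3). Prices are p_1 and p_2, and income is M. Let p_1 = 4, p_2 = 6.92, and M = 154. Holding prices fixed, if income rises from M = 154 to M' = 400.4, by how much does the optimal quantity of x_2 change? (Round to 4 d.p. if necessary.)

Δx_2* = 23.738

After buying the subsistence bundle (8, 2), a share 1/3 of the remaining income goes to x_1: x_1* = 8 + 1/3·(M − 8p_1 − 2p_2)/p_1.
Discretionary income = 154 − 8·4 − 2·6.92 = 108.16; x_2* = 2 + 2/3·108.16/6.92 = 12.42.
At M' = 400.4: x_2* = 36.158. Change: 36.158 − 12.42 = 23.738.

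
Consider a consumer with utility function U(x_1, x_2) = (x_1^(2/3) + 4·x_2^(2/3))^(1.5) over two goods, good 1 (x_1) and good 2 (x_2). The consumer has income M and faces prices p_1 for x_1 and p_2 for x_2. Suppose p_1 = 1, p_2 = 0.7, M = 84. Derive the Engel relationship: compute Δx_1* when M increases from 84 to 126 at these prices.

Substitute x_2 = (x_2/x_1)·x_1 into the budget: x_1* = M/(p_1 + p_2·(x_2/x_1)).
Numerically x_2/x_1 = 186.588921, so x_1* = 84/(1 + 0.7·186.588921) = 0.6382.
At M' = 126: x_1* = 0.9574. Change: 0.9574 − 0.6382 = 0.3191.

Δx_1* = 0.3191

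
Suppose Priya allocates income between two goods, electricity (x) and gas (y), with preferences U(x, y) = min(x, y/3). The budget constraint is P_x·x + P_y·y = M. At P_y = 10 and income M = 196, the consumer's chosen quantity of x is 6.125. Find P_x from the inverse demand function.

P_x = 2

With perfect complements, no substitution: consume in ratio x:y = 1:3.
Budget: P_x·x + P_y·3·x = M, so (P_x + 3·P_y)·x = M.
Demand: x*(P_x,P_y,M) = M/(P_x + 3·P_y), y* = 3·M/(P_x + 3·P_y).
Set x* = 6.125 in the demand function and solve for P_x: P_x = 2.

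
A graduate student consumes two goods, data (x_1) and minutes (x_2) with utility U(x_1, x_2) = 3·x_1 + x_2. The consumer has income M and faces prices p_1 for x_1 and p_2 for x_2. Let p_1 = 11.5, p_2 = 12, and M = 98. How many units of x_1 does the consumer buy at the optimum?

x_1 gives more utility per dollar, so spend all income on x_1: x_1* = M/p_1, x_2* = 0.
Numerically: x_1* = 8.5217, x_2* = 0.

x_1* = 8.5217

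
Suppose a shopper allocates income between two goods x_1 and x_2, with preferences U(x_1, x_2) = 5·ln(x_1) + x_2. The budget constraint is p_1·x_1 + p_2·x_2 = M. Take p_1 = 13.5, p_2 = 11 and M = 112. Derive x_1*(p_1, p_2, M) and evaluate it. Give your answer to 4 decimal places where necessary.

x_1* = 4.0741

Set MRS = p_1/p_2: (5/x_1)/1 = p_1/p_2.
So x_1*(p_1,p_2) = 5·p_2/p_1, independent of income; and x_2* = (M − 5·p_2)/p_2.
At the given prices: x_1* = 5·11/13.5 = 4.0741.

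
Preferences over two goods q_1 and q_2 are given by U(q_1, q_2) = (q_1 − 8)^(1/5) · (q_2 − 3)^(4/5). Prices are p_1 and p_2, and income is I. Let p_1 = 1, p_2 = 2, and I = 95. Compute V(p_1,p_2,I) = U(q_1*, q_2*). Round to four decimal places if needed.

V = 28.2058

MRS = (1/4)·(q_2−3)/(q_1−8). Tangency with p_1/p_2 gives q_2−3 = 4·(p_1/p_2)·(q_1−8).
After buying the subsistence bundle (8, 3), a share 0.2 of the remaining income goes to q_1: q_1* = 8 + 0.2·(I − 8p_1 − 3p_2)/p_1.
Discretionary income = 95 − 8·1 − 3·2 = 81; q_1* = 8 + 0.2·81/1 = 24.2; q_2* = 3 + 0.8·81/2 = 35.4.
Utility at the optimum: U(24.2, 35.4) = 28.2058.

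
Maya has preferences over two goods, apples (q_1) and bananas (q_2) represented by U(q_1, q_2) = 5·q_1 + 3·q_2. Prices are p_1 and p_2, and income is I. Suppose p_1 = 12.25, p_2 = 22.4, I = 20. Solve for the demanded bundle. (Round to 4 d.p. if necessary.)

q_1* = 1.6327, q_2* = 0

Linear utility — the consumer picks whichever good has higher MU/price: 5/12.25 = 0.4082 vs 3/22.4 = 0.1339.
q_1 gives more utility per dollar, so spend all income on q_1: q_1* = I/p_1, q_2* = 0.
Numerically: q_1* = 1.6327, q_2* = 0.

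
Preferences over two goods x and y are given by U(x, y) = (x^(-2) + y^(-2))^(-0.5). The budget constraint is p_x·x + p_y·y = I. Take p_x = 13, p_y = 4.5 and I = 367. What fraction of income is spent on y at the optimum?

share on y = 0.3302

MRS = MU_x/MU_y = (y/x)^(3). Set equal to p_x/p_y.
Solve for the ratio: y/x = [p_x/p_y]^(1/3).
With the ratio pinned down, the budget gives x* = I/(p_x + p_y·(y/x)) and y* = (y/x)·x*.
Numerically y/x = 1.42422, so x* = 367/(13 + 4.5·1.42422) = 18.9088 and y* = 1.42422·18.9088 = 26.9302.
Expenditure on y: 4.5·26.9302 = 121.1861; share = 0.3302.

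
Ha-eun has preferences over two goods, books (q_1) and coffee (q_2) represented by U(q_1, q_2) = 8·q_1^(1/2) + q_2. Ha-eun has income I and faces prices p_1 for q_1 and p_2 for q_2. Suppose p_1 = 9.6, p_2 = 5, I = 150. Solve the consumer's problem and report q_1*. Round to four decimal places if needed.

q_1* = 4.3403

MU_q_1 = 4/√q_1, MU_q_2 = 1. Tangency: 4/√q_1 = p_1/p_2.
Thus q_1* = (4·p_2/p_1)² — independent of I — with the rest of income spent on q_2.
Plugging in: q_1* = (4·5/9.6)² = 4.3403.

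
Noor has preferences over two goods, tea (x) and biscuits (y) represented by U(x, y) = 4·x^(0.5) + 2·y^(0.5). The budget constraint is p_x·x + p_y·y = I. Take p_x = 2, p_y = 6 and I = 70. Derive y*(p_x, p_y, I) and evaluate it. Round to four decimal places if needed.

MU_x ∝ 4·x^(-0.5), MU_y ∝ 2·y^(-0.5), so MRS = 2·(y/x)^(0.5) = p_x/p_y.
Hence y/x = ((1/2)·p_x/p_y)^(1/(0.5)), i.e. raised to the 2 power.
Substitute y = (y/x)·x into the budget: x* = I/(p_x + p_y·(y/x)).
Numerically y/x = 0.027778, so x* = 70/(2 + 6·0.027778) = 32.3077 and y* = 0.027778·32.3077 = 0.8974.

y* = 0.8974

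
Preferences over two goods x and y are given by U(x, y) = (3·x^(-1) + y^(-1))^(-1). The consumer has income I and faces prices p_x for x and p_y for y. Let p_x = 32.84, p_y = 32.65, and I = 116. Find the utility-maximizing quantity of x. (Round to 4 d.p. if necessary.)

MRS = MU_x/MU_y = 3·(y/x)^(2). Set equal to p_x/p_y.
Solve for the ratio: y/x = [(1/3)·p_x/p_y]^(0.5).
With the ratio pinned down, the budget gives x* = I/(p_x + p_y·(y/x)) and y* = (y/x)·x*.
Numerically y/x = 0.579028, so x* = 116/(32.84 + 32.65·0.579028) = 2.2418.

x* = 2.2418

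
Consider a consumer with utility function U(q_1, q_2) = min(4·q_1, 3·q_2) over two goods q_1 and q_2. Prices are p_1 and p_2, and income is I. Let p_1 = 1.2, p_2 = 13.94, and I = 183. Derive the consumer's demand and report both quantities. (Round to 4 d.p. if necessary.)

With perfect complements, no substitution: consume in ratio q_1:q_2 = 3:4.
Budget: p_1·q_1 + p_2·(4/3)·q_1 = I, so (3·p_1 + 4·p_2)·q_1 = 3·I.
Demand: q_1*(p_1,p_2,I) = 3·I/(3·p_1 + 4·p_2), q_2* = 4·I/(3·p_1 + 4·p_2).
Here 3·1.2 + 4·13.94 = 59.36, giving q_1* = 9.2487 and q_2* = 12.3315.

q_1* = 9.2487, q_2* = 12.3315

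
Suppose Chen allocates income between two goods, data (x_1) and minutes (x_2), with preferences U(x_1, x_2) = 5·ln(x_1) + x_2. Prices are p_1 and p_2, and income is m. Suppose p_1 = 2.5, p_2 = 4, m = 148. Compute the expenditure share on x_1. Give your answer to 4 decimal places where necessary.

share on x_1 = 0.1351

MU_x_1 = 5/x_1, MU_x_2 = 1. Tangency: 5/x_1 = p_1/p_2.
So x_1*(p_1,p_2) = 5·p_2/p_1, independent of income; and x_2* = (m − 5·p_2)/p_2.
At the given prices: x_1* = 5·4/2.5 = 8, and x_2* = 32.
Expenditure on x_1: 2.5·8 = 20; share = 0.1351.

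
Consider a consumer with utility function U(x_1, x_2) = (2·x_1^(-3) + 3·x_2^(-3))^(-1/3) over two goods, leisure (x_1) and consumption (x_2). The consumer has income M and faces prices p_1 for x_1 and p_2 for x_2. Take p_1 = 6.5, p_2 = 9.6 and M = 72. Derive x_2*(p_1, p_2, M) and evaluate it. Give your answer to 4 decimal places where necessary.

x_2* = 4.479

From the CES first-order condition, (2/3)·(x_2/x_1)^(4) = p_1/p_2.
Hence x_2/x_1 = ((3/2)·p_1/p_2)^(1/(4)), i.e. raised to the 0.25 power.
With the ratio pinned down, the budget gives x_1* = M/(p_1 + p_2·(x_2/x_1)) and x_2* = (x_2/x_1)·x_1*.
Numerically x_2/x_1 = 1.003884, so x_1* = 72/(6.5 + 9.6·1.003884) = 4.4617 and x_2* = 1.003884·4.4617 = 4.479.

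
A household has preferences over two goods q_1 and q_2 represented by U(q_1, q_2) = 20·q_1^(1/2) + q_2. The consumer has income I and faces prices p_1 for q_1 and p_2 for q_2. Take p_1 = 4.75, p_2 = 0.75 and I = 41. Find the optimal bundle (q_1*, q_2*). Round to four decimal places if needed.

Thus q_1* = (10·p_2/p_1)² — independent of I — with the rest of income spent on q_2.
Plugging in: q_1* = (10·0.75/4.75)² = 2.4931, q_2* = 38.8772.

q_1* = 2.4931, q_2* = 38.8772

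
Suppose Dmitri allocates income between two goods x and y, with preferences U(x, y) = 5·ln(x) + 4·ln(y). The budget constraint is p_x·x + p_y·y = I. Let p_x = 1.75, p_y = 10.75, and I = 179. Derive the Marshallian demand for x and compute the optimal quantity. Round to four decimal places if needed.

Tangency: MRS = (5/4)·y/x = p_x/p_y.
Rearranging, p_y·y = (4/5)·p_x·x. Substituting into the budget gives p_x·x·(1 + (4/5)) = I.
Demand: x*(p_x,p_y,I) = 5/9·I/p_x and y* = 4/9·I/p_y.
At p_x=1.75, p_y=10.75, I=179: x* = 5/9·179/1.75 = 56.8254.

x* = 56.8254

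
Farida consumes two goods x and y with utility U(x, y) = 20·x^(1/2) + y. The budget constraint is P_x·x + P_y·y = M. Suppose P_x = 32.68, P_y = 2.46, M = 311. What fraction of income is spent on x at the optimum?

share on x = 0.0595

MU_x = 10/√x, MU_y = 1. Tangency: 10/√x = P_x/P_y.
Solve: √x = 10·P_y/P_x, so x*(P_x,P_y) = (10·P_y/P_x)², and y* = (M − P_x·x*)/P_y.
Plugging in: x* = (10·2.46/32.68)² = 0.5666, y* = 118.8952.
Expenditure on x: 32.68·0.5666 = 18.5177; share = 0.0595.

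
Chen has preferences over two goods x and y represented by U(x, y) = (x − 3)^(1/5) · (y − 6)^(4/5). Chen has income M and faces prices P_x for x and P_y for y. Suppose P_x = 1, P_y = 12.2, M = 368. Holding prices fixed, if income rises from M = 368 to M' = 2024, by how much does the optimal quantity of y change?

MRS = (1/4)·(y−6)/(x−3). Tangency with P_x/P_y gives y−6 = 4·(P_x/P_y)·(x−3).
Substituting into the budget: x* = 3 + 0.2·(M − 3·P_x − 6·P_y)/P_x, and y* = 6 + 0.8·(…)/P_y.
Discretionary income = 368 − 3·1 − 6·12.2 = 291.8; y* = 6 + 0.8·291.8/12.2 = 25.1344.
At M' = 2024: y* = 133.7246. Change: 133.7246 − 25.1344 = 108.5902.

Δy* = 108.5902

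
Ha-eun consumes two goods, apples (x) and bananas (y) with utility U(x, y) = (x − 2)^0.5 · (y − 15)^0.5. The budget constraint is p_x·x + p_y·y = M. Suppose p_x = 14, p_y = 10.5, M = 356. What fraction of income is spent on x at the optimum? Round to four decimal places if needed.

Let x' = x−2, y' = y−15. MRS = y'/x' = p_x/p_y.
After buying the subsistence bundle (2, 15), a share 0.5 of the remaining income goes to x: x* = 2 + 0.5·(M − 2p_x − 15p_y)/p_x.
Discretionary income = 356 − 2·14 − 15·10.5 = 170.5; x* = 2 + 0.5·170.5/14 = 8.0893; y* = 15 + 0.5·170.5/10.5 = 23.119.
Expenditure on x: 14·8.0893 = 113.25; share = 0.3181.

share on x = 0.3181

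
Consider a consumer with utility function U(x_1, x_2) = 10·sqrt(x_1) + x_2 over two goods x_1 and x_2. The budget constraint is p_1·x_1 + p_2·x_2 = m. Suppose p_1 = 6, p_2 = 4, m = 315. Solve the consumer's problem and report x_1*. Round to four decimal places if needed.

Utility is quasi-linear in x_2; the FOC for x_1 is 5/√x_1 = p_1/p_2.
Thus x_1* = (5·p_2/p_1)² — independent of m — with the rest of income spent on x_2.
Plugging in: x_1* = (5·4/6)² = 11.1111.

x_1* = 11.1111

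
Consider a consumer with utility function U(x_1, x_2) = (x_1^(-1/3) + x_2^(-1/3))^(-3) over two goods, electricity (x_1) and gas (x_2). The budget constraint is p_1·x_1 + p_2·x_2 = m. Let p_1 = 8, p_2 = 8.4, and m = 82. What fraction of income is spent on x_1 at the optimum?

share on x_1 = 0.497

MRS = MU_x_1/MU_x_2 = (x_2/x_1)^(4/3). Set equal to p_1/p_2.
Hence x_2/x_1 = (p_1/p_2)^(1/(4/3)), i.e. raised to the 0.75 power.
With the ratio pinned down, the budget gives x_1* = m/(p_1 + p_2·(x_2/x_1)) and x_2* = (x_2/x_1)·x_1*.
Numerically x_2/x_1 = 0.964069, so x_1* = 82/(8 + 8.4·0.964069) = 5.0937 and x_2* = 0.964069·5.0937 = 4.9107.
Expenditure on x_1: 8·5.0937 = 40.75; share = 0.497.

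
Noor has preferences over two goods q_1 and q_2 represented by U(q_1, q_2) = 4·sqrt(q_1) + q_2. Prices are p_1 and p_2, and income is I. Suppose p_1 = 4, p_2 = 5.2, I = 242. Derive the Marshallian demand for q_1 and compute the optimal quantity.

q_1* = 6.76

Set MRS = p_1/p_2: 2·q_1^(−1/2) = p_1/p_2.
Solve: √q_1 = 2·p_2/p_1, so q_1*(p_1,p_2) = (2·p_2/p_1)², and q_2* = (I − p_1·q_1*)/p_2.
Plugging in: q_1* = (2·5.2/4)² = 6.76.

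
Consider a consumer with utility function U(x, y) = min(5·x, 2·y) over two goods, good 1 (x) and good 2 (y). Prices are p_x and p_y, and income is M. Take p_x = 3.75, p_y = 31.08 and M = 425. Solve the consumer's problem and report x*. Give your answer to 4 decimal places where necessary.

x* = 5.2179

With perfect complements, no substitution: consume in ratio x:y = 2:5.
Budget: p_x·x + p_y·(5/2)·x = M, so (2·p_x + 5·p_y)·x = 2·M.
Demand: x*(p_x,p_y,M) = 2·M/(2·p_x + 5·p_y), y* = 5·M/(2·p_x + 5·p_y).
Here 2·3.75 + 5·31.08 = 162.9, giving x* = 5.2179.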